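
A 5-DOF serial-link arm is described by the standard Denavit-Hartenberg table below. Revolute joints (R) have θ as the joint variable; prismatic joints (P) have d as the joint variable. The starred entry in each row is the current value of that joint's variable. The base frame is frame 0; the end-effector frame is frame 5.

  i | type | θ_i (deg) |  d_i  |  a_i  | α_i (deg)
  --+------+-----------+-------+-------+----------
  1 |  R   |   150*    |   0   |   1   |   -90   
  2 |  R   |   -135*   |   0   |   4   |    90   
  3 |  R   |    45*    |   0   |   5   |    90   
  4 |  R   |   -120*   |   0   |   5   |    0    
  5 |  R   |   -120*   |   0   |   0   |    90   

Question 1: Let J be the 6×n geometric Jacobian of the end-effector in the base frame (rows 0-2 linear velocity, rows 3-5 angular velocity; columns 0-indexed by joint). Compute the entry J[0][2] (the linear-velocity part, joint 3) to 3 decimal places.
-1.966

axis z_2 = (0.6124,-0.3536,-0.7071); lever o_n−o_2 = (-2.4530,-0.6250,4.3119)
cross product → J_v[:, 2] = (-1.9664,-0.9059,-1.2500)
J_ω[:, 2] = z_2
entry J[0][2] = -1.9664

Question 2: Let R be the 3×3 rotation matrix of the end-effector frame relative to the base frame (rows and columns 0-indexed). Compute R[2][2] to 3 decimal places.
End-effector z-axis (col 2 of R) = (0.3750,-0.9236,0.0795)
R[2][2] = 0.0795

0.079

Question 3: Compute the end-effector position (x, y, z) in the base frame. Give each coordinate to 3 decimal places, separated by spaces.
-0.870 -1.539 7.140

after link 1: o_1 = (-0.8660, 0.5000, 0.0000)
after link 2: o_2 = (1.5835, -0.9142, 2.8284)
after link 3: o_3 = (1.9808, -5.2261, 5.3284)
after link 4: o_4 = (-0.8695, -1.5392, 7.1403)
after link 5: o_5 = (-0.8695, -1.5392, 7.1403)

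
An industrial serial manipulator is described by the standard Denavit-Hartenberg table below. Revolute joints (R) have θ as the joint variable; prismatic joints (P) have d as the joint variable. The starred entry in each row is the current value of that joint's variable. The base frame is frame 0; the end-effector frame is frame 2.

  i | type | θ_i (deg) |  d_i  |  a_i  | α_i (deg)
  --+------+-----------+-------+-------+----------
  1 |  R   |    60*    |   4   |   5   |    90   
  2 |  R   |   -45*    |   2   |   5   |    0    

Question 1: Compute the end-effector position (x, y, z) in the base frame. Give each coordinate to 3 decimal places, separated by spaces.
6.000 6.392 0.464

after link 1: o_1 = (2.5000, 4.3301, 4.0000)
after link 2: o_2 = (5.9998, 6.3920, 0.4645)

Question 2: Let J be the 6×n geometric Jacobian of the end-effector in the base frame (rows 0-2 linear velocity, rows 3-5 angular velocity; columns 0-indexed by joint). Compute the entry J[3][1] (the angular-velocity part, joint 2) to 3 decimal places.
axis z_1 = (0.8660,-0.5000,0.0000); lever o_n−o_1 = (3.4998,2.0619,-3.5355)
cross product → J_v[:, 1] = (1.7678,3.0619,3.5355)
J_ω[:, 1] = z_1
entry J[3][1] = 0.8660

0.866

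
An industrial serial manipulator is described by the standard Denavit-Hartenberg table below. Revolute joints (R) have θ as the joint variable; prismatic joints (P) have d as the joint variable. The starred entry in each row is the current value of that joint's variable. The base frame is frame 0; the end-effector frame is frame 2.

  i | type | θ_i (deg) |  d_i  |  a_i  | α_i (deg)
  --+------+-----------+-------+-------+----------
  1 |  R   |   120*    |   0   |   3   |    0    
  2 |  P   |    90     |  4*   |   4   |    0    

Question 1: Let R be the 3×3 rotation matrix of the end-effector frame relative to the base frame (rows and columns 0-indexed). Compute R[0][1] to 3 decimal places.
0.500

End-effector y-axis (col 1 of R) = (0.5000,-0.8660,0.0000)
R[0][1] = 0.5000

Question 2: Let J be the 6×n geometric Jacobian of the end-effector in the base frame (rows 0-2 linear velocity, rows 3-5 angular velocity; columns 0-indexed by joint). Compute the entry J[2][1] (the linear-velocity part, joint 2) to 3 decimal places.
prismatic axis z_1 = (0.0000,0.0000,1.0000)
J_v[:, 1] = z_1; J_ω[:, 1] = (0,0,0)
entry J[2][1] = 1.0000

1.000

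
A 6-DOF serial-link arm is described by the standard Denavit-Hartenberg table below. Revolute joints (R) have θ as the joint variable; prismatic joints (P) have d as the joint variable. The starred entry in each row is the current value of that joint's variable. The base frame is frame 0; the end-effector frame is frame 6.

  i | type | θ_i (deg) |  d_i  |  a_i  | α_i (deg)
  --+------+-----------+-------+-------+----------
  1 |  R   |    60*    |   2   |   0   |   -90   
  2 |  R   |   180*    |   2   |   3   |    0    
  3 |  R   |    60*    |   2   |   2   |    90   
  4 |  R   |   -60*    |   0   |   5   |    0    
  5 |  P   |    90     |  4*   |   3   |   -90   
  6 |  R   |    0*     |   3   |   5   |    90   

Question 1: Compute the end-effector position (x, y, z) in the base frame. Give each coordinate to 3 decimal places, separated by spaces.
-11.142 -6.763 8.598

after link 1: o_1 = (0.0000, 0.0000, 2.0000)
after link 2: o_2 = (-3.2321, -1.5981, 2.0000)
after link 3: o_3 = (-5.4641, -1.4641, 3.7321)
after link 4: o_4 = (-2.3391, -4.7117, 5.8971)
after link 5: o_5 = (-6.0197, -8.0867, 6.1471)
after link 6: o_6 = (-11.1423, -6.7631, 8.5981)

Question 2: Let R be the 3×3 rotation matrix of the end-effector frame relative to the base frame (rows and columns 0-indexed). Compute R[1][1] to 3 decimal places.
0.650

End-effector y-axis (col 1 of R) = (-0.6250,0.6495,-0.4330)
R[1][1] = 0.6495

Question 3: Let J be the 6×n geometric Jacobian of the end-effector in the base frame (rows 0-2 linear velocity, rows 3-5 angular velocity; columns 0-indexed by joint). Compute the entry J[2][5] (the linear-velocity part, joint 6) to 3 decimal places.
2.500

axis z_5 = (-0.6250,0.6495,-0.4330); lever o_n−o_5 = (-5.1226,1.3236,2.4510)
cross product → J_v[:, 5] = (2.1651,3.7500,2.5000)
J_ω[:, 5] = z_5
entry J[2][5] = 2.5000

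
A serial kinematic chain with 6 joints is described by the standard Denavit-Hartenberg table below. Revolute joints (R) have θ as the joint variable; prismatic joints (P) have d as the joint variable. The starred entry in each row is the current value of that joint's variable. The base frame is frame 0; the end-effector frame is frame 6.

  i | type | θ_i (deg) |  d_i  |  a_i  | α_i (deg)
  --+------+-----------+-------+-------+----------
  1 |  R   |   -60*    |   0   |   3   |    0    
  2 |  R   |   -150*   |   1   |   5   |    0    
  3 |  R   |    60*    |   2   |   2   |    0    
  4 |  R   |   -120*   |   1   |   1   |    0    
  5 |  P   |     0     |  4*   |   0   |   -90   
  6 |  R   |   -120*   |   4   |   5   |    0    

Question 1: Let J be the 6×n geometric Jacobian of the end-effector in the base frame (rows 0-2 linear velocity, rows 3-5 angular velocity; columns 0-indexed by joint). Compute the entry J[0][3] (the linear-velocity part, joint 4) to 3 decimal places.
axis z_3 = (0.0000,0.0000,1.0000); lever o_n−o_3 = (-4.0000,-1.5000,9.3301)
cross product → J_v[:, 3] = (1.5000,-4.0000,0.0000)
J_ω[:, 3] = z_3
entry J[0][3] = 1.5000

1.500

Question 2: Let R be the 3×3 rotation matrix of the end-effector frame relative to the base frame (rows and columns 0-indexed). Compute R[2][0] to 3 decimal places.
End-effector x-axis (col 0 of R) = (0.0000,-0.5000,0.8660)
R[2][0] = 0.8660

0.866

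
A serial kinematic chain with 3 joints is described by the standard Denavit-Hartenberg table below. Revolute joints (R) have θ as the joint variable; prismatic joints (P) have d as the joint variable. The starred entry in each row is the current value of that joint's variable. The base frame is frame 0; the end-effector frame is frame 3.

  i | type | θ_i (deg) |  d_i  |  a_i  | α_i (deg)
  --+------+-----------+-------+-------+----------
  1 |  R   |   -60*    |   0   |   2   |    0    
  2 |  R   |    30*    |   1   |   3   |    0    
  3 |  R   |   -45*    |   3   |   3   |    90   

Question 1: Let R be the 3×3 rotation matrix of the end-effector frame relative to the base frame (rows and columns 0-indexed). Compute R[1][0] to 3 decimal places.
End-effector x-axis (col 0 of R) = (0.2588,-0.9659,0.0000)
R[1][0] = -0.9659

-0.966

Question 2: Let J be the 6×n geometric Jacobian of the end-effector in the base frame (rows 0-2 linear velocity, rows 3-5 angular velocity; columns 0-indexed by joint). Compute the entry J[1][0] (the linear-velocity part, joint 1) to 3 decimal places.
4.375

axis z_0 = ẑ; lever o_n−o_0 = (4.3745,-6.1298,4.0000)
cross product → J_v[:, 0] = (6.1298,4.3745,-0.0000)
J_ω[:, 0] = z_0
entry J[1][0] = 4.3745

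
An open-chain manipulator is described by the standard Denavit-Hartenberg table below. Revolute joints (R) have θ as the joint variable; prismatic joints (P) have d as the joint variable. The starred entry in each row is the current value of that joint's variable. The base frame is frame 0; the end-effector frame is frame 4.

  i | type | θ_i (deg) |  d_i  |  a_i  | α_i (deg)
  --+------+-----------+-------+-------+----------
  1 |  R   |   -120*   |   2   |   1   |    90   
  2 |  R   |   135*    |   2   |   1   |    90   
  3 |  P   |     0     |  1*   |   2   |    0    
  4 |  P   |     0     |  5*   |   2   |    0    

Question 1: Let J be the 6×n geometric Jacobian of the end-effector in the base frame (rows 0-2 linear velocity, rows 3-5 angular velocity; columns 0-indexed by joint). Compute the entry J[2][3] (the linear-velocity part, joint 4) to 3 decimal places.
prismatic axis z_3 = (-0.3536,-0.6124,0.7071)
J_v[:, 3] = z_3; J_ω[:, 3] = (0,0,0)
entry J[2][3] = 0.7071

0.707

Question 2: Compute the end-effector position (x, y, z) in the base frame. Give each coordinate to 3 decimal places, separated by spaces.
after link 1: o_1 = (-0.5000, -0.8660, 2.0000)
after link 2: o_2 = (-1.8785, 0.7463, 2.7071)
after link 3: o_3 = (-1.5249, 1.3587, 4.8284)
after link 4: o_4 = (-2.5856, -0.4784, 9.7782)

-2.586 -0.478 9.778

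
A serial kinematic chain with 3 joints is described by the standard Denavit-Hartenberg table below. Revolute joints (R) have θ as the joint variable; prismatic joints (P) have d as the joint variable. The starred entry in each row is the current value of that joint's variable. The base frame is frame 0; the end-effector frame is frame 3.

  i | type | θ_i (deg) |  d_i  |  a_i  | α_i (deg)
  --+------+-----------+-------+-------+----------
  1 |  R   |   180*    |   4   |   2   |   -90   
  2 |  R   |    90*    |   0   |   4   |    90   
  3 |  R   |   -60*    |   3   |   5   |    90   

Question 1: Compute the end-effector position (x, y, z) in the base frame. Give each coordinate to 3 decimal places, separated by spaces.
after link 1: o_1 = (-2.0000, 0.0000, 4.0000)
after link 2: o_2 = (-2.0000, 0.0000, 0.0000)
after link 3: o_3 = (-5.0000, 4.3301, -2.5000)

-5.000 4.330 -2.500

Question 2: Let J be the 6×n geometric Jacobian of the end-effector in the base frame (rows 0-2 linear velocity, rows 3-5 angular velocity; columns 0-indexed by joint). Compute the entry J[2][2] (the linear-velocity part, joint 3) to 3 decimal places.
axis z_2 = (-1.0000,0.0000,0.0000); lever o_n−o_2 = (-3.0000,4.3301,-2.5000)
cross product → J_v[:, 2] = (-0.0000,-2.5000,-4.3301)
J_ω[:, 2] = z_2
entry J[2][2] = -4.3301

-4.330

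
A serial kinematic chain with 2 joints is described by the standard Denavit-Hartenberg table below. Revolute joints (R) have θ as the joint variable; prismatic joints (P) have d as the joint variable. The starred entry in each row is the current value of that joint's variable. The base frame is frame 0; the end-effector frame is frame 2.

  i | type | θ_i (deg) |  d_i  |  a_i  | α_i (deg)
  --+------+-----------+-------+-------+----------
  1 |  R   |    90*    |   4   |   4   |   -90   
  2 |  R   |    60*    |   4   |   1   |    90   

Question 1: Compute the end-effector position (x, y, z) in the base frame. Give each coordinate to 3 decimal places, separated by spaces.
-4.000 4.500 3.134

after link 1: o_1 = (0.0000, 4.0000, 4.0000)
after link 2: o_2 = (-4.0000, 4.5000, 3.1340)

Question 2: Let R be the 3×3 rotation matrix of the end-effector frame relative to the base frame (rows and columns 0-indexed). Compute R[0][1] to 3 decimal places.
-1.000

End-effector y-axis (col 1 of R) = (-1.0000,0.0000,0.0000)
R[0][1] = -1.0000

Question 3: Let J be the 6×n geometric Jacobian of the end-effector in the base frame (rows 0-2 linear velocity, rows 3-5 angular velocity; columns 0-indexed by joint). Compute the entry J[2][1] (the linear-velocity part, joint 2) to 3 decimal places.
axis z_1 = (-1.0000,0.0000,0.0000); lever o_n−o_1 = (-4.0000,0.5000,-0.8660)
cross product → J_v[:, 1] = (-0.0000,-0.8660,-0.5000)
J_ω[:, 1] = z_1
entry J[2][1] = -0.5000

-0.500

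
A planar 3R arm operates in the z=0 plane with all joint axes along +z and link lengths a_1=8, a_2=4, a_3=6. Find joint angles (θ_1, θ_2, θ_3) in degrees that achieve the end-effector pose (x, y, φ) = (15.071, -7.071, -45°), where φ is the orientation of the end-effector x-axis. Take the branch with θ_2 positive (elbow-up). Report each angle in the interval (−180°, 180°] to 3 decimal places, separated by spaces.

wrist centre = target − a_3·(cos φ, sin φ) = (10.8284, -2.8284)
cos θ_2 = (125.2530−8²−4²)/(2·8·4) = 0.7071; θ_2 = 45.0023° (elbow-up)
β = atan2(-2.8284,10.8284) = -14.6386°; ψ = atan2(2.8285,10.8283) = 14.6395°
θ_1 = β − ψ = -29.2781°
θ_3 = φ − θ_1 − θ_2 = -60.7243° (wrapped to (-180°,180°])

-29.278 45.002 -60.724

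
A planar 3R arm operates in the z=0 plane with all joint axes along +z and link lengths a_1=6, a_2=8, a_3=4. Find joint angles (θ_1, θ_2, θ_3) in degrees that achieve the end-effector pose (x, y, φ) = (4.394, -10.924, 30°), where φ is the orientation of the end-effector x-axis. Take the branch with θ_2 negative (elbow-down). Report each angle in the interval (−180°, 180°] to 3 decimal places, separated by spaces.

wrist centre = target − a_3·(cos φ, sin φ) = (0.9299, -12.9240)
cos θ_2 = (167.8945−6²−8²)/(2·6·8) = 0.7072; θ_2 = -44.9897° (elbow-down)
β = atan2(-12.9240,0.9299) = -85.8846°; ψ = atan2(-5.6558,11.6579) = -25.8804°
θ_1 = β − ψ = -60.0042°
θ_3 = φ − θ_1 − θ_2 = 134.9938° (wrapped to (-180°,180°])

-60.004 -44.990 134.994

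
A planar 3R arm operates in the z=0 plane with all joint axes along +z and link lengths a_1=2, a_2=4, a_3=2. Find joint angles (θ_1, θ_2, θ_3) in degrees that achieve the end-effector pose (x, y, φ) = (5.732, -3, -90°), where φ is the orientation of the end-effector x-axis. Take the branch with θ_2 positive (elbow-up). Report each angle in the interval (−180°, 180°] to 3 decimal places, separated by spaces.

-30.003 30.004 -90.001

wrist centre = target − a_3·(cos φ, sin φ) = (5.7320, -1.0000)
cos θ_2 = (33.8558−2²−4²)/(2·2·4) = 0.8660; θ_2 = 30.0042° (elbow-up)
β = atan2(-1.0000,5.7320) = -9.8962°; ψ = atan2(2.0003,5.4640) = 20.1067°
θ_1 = β − ψ = -30.0029°
θ_3 = φ − θ_1 − θ_2 = -90.0013° (wrapped to (-180°,180°])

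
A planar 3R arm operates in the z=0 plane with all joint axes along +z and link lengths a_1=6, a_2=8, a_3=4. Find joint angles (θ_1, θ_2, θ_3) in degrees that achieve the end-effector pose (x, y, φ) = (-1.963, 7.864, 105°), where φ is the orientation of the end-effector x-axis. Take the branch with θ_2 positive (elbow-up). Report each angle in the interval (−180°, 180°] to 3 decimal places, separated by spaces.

-0.005 149.998 -44.993

wrist centre = target − a_3·(cos φ, sin φ) = (-0.9277, 4.0003)
cos θ_2 = (16.8630−6²−8²)/(2·6·8) = -0.8660; θ_2 = 149.9982° (elbow-up)
β = atan2(4.0003,-0.9277) = 103.0569°; ψ = atan2(4.0002,-0.9281) = 103.0620°
θ_1 = β − ψ = -0.0051°
θ_3 = φ − θ_1 − θ_2 = -44.9931° (wrapped to (-180°,180°])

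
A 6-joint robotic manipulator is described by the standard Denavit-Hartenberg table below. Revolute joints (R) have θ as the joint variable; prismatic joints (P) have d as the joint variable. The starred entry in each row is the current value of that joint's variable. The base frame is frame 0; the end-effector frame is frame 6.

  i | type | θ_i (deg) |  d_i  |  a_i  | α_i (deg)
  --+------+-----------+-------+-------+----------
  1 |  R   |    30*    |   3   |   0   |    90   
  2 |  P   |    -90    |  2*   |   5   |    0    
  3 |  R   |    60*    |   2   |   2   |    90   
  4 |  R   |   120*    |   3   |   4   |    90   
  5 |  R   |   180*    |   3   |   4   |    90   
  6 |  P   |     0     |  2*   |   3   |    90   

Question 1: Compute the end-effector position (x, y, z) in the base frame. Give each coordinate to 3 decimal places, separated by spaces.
3.859 -1.123 -9.379

after link 1: o_1 = (0.0000, 0.0000, 3.0000)
after link 2: o_2 = (1.0000, -1.7321, -2.0000)
after link 3: o_3 = (3.5000, -2.5981, -3.0000)
after link 4: o_4 = (2.4330, -7.2141, -4.5981)
after link 5: o_5 = (4.8995, -3.5221, -6.8971)
after link 6: o_6 = (3.8595, -1.1226, -9.3792)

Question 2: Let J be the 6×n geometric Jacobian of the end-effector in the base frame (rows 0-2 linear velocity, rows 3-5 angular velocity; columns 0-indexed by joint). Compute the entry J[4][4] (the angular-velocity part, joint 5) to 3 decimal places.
-0.058

axis z_4 = (0.8995,-0.0580,-0.4330); lever o_n−o_4 = (1.4264,6.0915,-4.7811)
cross product → J_v[:, 4] = (2.9151,3.6830,5.5622)
J_ω[:, 4] = z_4
entry J[4][4] = -0.0580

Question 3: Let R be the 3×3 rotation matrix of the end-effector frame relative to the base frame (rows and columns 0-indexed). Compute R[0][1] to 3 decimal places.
End-effector y-axis (col 1 of R) = (-0.4330,-0.2500,-0.8660)
R[0][1] = -0.4330

-0.433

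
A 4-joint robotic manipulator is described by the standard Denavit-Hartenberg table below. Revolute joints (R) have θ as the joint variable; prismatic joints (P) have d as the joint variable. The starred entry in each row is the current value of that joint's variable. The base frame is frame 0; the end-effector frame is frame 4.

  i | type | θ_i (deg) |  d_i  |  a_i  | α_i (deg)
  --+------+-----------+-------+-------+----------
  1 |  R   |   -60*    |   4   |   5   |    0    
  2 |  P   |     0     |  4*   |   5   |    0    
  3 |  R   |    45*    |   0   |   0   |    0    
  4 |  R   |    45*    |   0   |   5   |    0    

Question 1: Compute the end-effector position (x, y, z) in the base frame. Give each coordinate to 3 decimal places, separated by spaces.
after link 1: o_1 = (2.5000, -4.3301, 4.0000)
after link 2: o_2 = (5.0000, -8.6603, 8.0000)
after link 3: o_3 = (5.0000, -8.6603, 8.0000)
after link 4: o_4 = (9.3301, -6.1603, 8.0000)

9.330 -6.160 8.000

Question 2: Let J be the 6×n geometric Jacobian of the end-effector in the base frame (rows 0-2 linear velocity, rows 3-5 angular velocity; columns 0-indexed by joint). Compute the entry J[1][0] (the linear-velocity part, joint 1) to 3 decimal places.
axis z_0 = ẑ; lever o_n−o_0 = (9.3301,-6.1603,8.0000)
cross product → J_v[:, 0] = (6.1603,9.3301,-0.0000)
J_ω[:, 0] = z_0
entry J[1][0] = 9.3301

9.330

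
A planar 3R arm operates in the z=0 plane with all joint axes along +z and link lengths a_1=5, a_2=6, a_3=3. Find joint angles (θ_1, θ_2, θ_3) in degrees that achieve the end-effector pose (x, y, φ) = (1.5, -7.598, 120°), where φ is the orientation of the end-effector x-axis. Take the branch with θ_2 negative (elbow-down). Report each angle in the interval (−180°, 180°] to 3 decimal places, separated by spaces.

-57.207 -30.003 -152.790

wrist centre = target − a_3·(cos φ, sin φ) = (3.0000, -10.1961)
cos θ_2 = (112.9600−5²−6²)/(2·5·6) = 0.8660; θ_2 = -30.0030° (elbow-down)
β = atan2(-10.1961,3.0000) = -73.6045°; ψ = atan2(-3.0003,10.1960) = -16.3970°
θ_1 = β − ψ = -57.2075°
θ_3 = φ − θ_1 − θ_2 = -152.7896° (wrapped to (-180°,180°])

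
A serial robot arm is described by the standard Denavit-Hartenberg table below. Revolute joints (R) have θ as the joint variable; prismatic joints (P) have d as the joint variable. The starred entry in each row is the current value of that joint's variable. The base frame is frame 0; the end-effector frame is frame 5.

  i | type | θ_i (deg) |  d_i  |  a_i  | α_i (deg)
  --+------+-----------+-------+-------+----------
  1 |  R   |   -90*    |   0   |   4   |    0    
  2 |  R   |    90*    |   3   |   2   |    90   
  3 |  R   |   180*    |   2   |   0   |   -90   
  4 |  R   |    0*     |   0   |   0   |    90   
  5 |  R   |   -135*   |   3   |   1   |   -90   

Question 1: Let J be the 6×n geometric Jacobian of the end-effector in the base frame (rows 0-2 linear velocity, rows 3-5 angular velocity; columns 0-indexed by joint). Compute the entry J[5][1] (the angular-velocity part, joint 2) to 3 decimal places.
axis z_1 = (0.0000,0.0000,1.0000); lever o_n−o_1 = (2.7071,-5.0000,3.7071)
cross product → J_v[:, 1] = (5.0000,2.7071,-0.0000)
J_ω[:, 1] = z_1
entry J[5][1] = 1.0000

1.000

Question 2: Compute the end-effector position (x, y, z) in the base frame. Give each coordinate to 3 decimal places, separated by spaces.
2.707 -9.000 3.707

after link 1: o_1 = (0.0000, -4.0000, 0.0000)
after link 2: o_2 = (2.0000, -4.0000, 3.0000)
after link 3: o_3 = (2.0000, -6.0000, 3.0000)
after link 4: o_4 = (2.0000, -6.0000, 3.0000)
after link 5: o_5 = (2.7071, -9.0000, 3.7071)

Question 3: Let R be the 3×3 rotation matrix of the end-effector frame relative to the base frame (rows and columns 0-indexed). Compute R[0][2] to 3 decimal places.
-0.707

End-effector z-axis (col 2 of R) = (-0.7071,-0.0000,0.7071)
R[0][2] = -0.7071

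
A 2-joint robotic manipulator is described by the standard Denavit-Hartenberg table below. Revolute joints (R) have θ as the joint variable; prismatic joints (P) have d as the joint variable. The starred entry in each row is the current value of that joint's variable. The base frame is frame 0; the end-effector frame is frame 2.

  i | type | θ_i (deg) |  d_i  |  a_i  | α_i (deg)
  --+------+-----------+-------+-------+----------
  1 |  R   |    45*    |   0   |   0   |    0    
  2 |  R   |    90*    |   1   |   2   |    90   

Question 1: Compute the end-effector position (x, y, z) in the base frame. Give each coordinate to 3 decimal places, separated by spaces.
after link 1: o_1 = (0.0000, 0.0000, 0.0000)
after link 2: o_2 = (-1.4142, 1.4142, 1.0000)

-1.414 1.414 1.000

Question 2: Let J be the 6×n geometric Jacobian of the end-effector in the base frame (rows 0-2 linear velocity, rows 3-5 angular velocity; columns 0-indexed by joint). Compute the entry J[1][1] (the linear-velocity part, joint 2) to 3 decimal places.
-1.414

axis z_1 = (0.0000,0.0000,1.0000); lever o_n−o_1 = (-1.4142,1.4142,1.0000)
cross product → J_v[:, 1] = (-1.4142,-1.4142,0.0000)
J_ω[:, 1] = z_1
entry J[1][1] = -1.4142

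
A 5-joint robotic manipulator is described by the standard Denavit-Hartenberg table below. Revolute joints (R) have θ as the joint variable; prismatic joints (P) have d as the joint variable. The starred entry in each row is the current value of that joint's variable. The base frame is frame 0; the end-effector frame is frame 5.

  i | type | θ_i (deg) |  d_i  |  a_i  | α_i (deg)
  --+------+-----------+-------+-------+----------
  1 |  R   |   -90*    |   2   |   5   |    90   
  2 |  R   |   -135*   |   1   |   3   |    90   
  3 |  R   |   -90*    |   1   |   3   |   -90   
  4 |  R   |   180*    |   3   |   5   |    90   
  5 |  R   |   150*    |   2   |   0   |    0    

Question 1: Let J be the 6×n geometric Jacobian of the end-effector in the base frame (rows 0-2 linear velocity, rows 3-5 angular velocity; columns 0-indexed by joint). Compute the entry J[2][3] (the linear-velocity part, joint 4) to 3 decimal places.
axis z_3 = (-0.0000,0.7071,-0.7071); lever o_n−o_3 = (-5.0000,0.7071,-3.5355)
cross product → J_v[:, 3] = (-2.0000,3.5355,3.5355)
J_ω[:, 3] = z_3
entry J[2][3] = 3.5355

3.536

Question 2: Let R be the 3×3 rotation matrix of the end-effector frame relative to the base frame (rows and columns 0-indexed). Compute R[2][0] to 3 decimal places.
-0.354

End-effector x-axis (col 0 of R) = (0.8660,0.3536,-0.3536)
R[2][0] = -0.3536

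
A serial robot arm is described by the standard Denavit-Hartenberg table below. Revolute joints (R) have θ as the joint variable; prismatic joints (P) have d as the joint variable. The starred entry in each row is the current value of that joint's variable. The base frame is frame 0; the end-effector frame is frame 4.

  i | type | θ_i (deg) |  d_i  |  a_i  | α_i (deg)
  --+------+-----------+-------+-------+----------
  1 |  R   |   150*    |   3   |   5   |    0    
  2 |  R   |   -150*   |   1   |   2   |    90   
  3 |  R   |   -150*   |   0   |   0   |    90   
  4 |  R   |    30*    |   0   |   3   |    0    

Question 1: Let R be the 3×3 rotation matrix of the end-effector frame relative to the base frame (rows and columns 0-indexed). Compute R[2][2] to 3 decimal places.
0.866

End-effector z-axis (col 2 of R) = (-0.5000,-0.0000,0.8660)
R[2][2] = 0.8660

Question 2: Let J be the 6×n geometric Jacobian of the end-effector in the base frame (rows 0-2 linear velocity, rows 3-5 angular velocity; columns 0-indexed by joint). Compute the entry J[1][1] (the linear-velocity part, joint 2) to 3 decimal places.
axis z_1 = (0.0000,0.0000,1.0000); lever o_n−o_1 = (-0.2500,-1.5000,-0.2990)
cross product → J_v[:, 1] = (1.5000,-0.2500,0.0000)
J_ω[:, 1] = z_1
entry J[1][1] = -0.2500

-0.250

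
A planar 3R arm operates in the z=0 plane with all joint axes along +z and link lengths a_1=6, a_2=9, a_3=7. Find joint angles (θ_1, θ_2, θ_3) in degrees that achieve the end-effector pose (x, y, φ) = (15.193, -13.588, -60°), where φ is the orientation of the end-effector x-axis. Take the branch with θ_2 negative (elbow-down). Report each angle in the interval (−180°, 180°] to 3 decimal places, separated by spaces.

-5.529 -45.002 -9.469

wrist centre = target − a_3·(cos φ, sin φ) = (11.6930, -7.5258)
cos θ_2 = (193.3642−6²−9²)/(2·6·9) = 0.7071; θ_2 = -45.0025° (elbow-down)
β = atan2(-7.5258,11.6930) = -32.7661°; ψ = atan2(-6.3642,12.3637) = -27.2372°
θ_1 = β − ψ = -5.5288°
θ_3 = φ − θ_1 − θ_2 = -9.4687° (wrapped to (-180°,180°])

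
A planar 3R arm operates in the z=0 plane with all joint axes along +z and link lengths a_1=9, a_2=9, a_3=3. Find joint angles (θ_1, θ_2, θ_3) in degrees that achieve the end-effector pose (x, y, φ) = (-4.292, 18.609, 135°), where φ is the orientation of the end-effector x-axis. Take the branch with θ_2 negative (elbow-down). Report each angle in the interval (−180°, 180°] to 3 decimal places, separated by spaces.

119.999 -44.998 59.999

wrist centre = target − a_3·(cos φ, sin φ) = (-2.1707, 16.4877)
cos θ_2 = (276.5554−9²−9²)/(2·9·9) = 0.7071; θ_2 = -44.9979° (elbow-down)
β = atan2(16.4877,-2.1707) = 97.5001°; ψ = atan2(-6.3637,15.3642) = -22.4990°
θ_1 = β − ψ = 119.9991°
θ_3 = φ − θ_1 − θ_2 = 59.9988° (wrapped to (-180°,180°])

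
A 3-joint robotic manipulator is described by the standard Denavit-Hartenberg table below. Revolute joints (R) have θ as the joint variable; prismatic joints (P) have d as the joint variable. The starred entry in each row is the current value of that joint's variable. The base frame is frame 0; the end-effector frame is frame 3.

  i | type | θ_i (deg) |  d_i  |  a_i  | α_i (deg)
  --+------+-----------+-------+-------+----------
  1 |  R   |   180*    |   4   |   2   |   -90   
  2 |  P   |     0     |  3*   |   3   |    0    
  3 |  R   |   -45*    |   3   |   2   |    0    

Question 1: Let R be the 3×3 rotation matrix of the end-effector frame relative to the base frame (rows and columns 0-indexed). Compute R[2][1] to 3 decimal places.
End-effector y-axis (col 1 of R) = (-0.7071,0.0000,-0.7071)
R[2][1] = -0.7071

-0.707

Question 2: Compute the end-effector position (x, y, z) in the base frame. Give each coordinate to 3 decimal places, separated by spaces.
-6.414 -6.000 5.414

after link 1: o_1 = (-2.0000, 0.0000, 4.0000)
after link 2: o_2 = (-5.0000, -3.0000, 4.0000)
after link 3: o_3 = (-6.4142, -6.0000, 5.4142)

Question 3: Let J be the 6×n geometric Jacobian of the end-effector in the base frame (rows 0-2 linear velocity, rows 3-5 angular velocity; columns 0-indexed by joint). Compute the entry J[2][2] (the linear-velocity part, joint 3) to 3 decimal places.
axis z_2 = (-0.0000,-1.0000,0.0000); lever o_n−o_2 = (-1.4142,-3.0000,1.4142)
cross product → J_v[:, 2] = (-1.4142,0.0000,-1.4142)
J_ω[:, 2] = z_2
entry J[2][2] = -1.4142

-1.414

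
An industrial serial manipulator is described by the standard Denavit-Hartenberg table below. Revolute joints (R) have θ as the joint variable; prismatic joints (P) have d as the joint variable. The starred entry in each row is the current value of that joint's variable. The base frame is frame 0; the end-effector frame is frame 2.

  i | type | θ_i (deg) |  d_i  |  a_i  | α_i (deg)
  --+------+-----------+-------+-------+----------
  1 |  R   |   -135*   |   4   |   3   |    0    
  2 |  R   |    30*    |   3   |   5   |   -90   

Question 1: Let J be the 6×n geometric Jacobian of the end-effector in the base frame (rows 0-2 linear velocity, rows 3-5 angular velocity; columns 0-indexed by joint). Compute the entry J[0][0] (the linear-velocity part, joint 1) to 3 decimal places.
6.951

axis z_0 = ẑ; lever o_n−o_0 = (-3.4154,-6.9509,7.0000)
cross product → J_v[:, 0] = (6.9509,-3.4154,0.0000)
J_ω[:, 0] = z_0
entry J[0][0] = 6.9509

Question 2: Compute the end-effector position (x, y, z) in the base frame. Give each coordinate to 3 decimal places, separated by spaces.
-3.415 -6.951 7.000

after link 1: o_1 = (-2.1213, -2.1213, 4.0000)
after link 2: o_2 = (-3.4154, -6.9509, 7.0000)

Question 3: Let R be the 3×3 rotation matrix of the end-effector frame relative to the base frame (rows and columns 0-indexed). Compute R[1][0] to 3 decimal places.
-0.966

End-effector x-axis (col 0 of R) = (-0.2588,-0.9659,0.0000)
R[1][0] = -0.9659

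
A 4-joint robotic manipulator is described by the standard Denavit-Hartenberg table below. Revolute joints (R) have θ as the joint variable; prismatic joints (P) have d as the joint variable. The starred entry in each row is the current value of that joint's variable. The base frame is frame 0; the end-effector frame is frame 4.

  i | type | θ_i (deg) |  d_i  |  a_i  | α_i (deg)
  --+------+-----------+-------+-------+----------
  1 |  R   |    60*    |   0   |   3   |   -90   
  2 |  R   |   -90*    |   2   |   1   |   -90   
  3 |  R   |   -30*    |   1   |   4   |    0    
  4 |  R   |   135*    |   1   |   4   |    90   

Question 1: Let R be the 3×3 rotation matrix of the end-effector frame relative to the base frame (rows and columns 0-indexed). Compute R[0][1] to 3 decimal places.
0.500

End-effector y-axis (col 1 of R) = (0.5000,0.8660,-0.0000)
R[0][1] = 0.5000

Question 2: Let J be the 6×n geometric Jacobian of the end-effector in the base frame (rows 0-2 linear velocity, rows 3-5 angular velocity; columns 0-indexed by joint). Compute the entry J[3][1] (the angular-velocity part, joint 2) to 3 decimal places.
-0.866

axis z_1 = (-0.8660,0.5000,0.0000); lever o_n−o_1 = (0.8820,1.8002,3.4288)
cross product → J_v[:, 1] = (1.7144,2.9694,-2.0000)
J_ω[:, 1] = z_1
entry J[3][1] = -0.8660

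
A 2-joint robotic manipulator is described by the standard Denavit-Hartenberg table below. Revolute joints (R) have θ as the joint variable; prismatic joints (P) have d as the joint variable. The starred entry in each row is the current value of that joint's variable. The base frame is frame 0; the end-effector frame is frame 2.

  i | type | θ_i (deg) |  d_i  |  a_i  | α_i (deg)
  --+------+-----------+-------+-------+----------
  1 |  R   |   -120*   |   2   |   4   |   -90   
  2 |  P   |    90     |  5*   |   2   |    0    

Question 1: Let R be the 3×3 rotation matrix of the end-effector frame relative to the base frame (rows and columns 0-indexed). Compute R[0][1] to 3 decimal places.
0.500

End-effector y-axis (col 1 of R) = (0.5000,0.8660,-0.0000)
R[0][1] = 0.5000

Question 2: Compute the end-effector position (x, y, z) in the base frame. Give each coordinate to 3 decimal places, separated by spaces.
2.330 -5.964 0.000

after link 1: o_1 = (-2.0000, -3.4641, 2.0000)
after link 2: o_2 = (2.3301, -5.9641, 0.0000)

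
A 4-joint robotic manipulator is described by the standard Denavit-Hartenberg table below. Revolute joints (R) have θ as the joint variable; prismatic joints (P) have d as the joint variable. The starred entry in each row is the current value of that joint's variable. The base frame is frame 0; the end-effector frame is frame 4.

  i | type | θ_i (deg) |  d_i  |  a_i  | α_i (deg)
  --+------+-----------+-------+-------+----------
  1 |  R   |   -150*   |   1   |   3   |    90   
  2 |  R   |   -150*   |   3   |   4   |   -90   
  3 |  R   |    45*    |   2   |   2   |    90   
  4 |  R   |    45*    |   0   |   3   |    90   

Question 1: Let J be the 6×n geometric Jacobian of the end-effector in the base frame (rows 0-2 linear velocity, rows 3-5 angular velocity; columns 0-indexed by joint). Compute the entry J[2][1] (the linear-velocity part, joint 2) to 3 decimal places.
-3.927

axis z_1 = (-0.5000,0.8660,0.0000); lever o_n−o_1 = (3.3582,2.0379,-7.0263)
cross product → J_v[:, 1] = (-6.0849,-3.5131,-3.9272)
J_ω[:, 1] = z_1
entry J[2][1] = -3.9272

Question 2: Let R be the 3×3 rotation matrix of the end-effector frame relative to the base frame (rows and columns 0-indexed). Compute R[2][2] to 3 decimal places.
0.362

End-effector z-axis (col 2 of R) = (0.9312,-0.0397,0.3624)
R[2][2] = 0.3624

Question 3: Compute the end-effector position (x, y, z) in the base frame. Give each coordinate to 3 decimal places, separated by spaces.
0.760 0.538 -6.026

after link 1: o_1 = (-2.5981, -1.5000, 1.0000)
after link 2: o_2 = (-1.0981, 2.8301, -1.0000)
after link 3: o_3 = (-0.1963, 1.7178, -3.4392)
after link 4: o_4 = (0.7601, 0.5379, -6.0263)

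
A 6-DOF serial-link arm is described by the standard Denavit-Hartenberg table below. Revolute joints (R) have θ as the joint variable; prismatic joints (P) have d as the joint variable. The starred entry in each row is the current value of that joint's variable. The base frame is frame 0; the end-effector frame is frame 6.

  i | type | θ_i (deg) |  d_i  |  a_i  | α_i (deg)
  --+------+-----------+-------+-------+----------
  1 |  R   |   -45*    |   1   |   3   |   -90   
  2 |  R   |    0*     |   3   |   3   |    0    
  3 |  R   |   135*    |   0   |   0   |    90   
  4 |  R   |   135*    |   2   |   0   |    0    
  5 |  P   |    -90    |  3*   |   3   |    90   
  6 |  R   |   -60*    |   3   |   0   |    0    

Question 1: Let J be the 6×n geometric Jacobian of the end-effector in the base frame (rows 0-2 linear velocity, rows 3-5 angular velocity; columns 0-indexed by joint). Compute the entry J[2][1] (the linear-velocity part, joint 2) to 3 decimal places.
axis z_1 = (0.7071,0.7071,0.0000); lever o_n−o_1 = (4.6213,-0.3787,-6.5355)
cross product → J_v[:, 1] = (-4.6213,4.6213,-3.5355)
J_ω[:, 1] = z_1
entry J[2][1] = -3.5355

-3.536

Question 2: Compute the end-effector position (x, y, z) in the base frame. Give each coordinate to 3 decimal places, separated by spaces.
after link 1: o_1 = (2.1213, -2.1213, 1.0000)
after link 2: o_2 = (6.3640, -2.1213, 1.0000)
after link 3: o_3 = (6.3640, -2.1213, 1.0000)
after link 4: o_4 = (7.3640, -3.1213, -0.4142)
after link 5: o_5 = (9.3033, -2.0607, -4.0355)
after link 6: o_6 = (6.7426, -2.5000, -5.5355)

6.743 -2.500 -5.536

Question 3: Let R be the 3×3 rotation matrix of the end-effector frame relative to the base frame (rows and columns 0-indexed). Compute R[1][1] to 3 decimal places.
End-effector y-axis (col 1 of R) = (0.3768,0.4892,-0.7866)
R[1][1] = 0.4892

0.489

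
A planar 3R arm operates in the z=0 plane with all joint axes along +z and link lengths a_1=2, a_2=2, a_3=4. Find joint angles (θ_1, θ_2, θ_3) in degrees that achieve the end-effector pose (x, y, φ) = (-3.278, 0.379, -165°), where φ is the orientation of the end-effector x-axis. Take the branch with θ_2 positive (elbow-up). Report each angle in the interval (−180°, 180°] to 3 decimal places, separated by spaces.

wrist centre = target − a_3·(cos φ, sin φ) = (0.5857, 1.4143)
cos θ_2 = (2.3432−2²−2²)/(2·2·2) = -0.7071; θ_2 = 134.9992° (elbow-up)
β = atan2(1.4143,0.5857) = 67.5038°; ψ = atan2(1.4142,0.5858) = 67.4996°
θ_1 = β − ψ = 0.0042°
θ_3 = φ − θ_1 − θ_2 = 59.9966° (wrapped to (-180°,180°])

0.004 134.999 59.997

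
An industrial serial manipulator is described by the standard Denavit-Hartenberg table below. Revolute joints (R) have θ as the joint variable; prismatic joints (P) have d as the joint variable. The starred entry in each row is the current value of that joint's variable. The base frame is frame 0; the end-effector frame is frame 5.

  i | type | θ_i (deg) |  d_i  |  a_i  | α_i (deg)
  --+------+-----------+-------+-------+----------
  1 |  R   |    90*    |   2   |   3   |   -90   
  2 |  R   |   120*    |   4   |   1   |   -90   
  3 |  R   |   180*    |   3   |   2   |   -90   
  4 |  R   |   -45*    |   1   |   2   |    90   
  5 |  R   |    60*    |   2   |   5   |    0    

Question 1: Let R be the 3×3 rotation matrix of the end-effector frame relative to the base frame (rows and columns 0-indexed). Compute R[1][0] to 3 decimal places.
-0.129

End-effector x-axis (col 0 of R) = (-0.8660,-0.1294,0.4830)
R[1][0] = -0.1294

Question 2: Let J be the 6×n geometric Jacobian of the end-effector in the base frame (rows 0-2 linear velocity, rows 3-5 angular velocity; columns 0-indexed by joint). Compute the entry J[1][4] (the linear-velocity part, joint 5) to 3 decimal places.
axis z_4 = (-0.0000,-0.9659,-0.2588); lever o_n−o_4 = (-4.3301,-2.5789,1.8972)
cross product → J_v[:, 4] = (-2.5000,1.1207,-4.1826)
J_ω[:, 4] = z_4
entry J[1][4] = 1.1207

1.121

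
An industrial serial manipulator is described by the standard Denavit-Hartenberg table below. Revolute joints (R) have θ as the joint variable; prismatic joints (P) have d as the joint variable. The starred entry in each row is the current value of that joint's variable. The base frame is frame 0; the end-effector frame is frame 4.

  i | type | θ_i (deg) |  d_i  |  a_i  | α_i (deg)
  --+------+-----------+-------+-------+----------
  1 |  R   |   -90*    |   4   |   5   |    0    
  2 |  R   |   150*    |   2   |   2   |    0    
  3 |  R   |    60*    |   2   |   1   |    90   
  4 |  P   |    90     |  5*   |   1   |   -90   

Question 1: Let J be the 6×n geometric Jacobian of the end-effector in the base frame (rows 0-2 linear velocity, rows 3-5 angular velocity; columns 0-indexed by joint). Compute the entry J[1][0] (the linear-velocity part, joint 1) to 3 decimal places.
axis z_0 = ẑ; lever o_n−o_0 = (4.8301,0.0981,9.0000)
cross product → J_v[:, 0] = (-0.0981,4.8301,0.0000)
J_ω[:, 0] = z_0
entry J[1][0] = 4.8301

4.830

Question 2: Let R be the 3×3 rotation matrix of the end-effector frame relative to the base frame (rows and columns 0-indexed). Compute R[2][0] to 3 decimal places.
1.000

End-effector x-axis (col 0 of R) = (-0.0000,0.0000,1.0000)
R[2][0] = 1.0000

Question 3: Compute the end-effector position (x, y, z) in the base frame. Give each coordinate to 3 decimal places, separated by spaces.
after link 1: o_1 = (0.0000, -5.0000, 4.0000)
after link 2: o_2 = (1.0000, -3.2679, 6.0000)
after link 3: o_3 = (0.5000, -2.4019, 8.0000)
after link 4: o_4 = (4.8301, 0.0981, 9.0000)

4.830 0.098 9.000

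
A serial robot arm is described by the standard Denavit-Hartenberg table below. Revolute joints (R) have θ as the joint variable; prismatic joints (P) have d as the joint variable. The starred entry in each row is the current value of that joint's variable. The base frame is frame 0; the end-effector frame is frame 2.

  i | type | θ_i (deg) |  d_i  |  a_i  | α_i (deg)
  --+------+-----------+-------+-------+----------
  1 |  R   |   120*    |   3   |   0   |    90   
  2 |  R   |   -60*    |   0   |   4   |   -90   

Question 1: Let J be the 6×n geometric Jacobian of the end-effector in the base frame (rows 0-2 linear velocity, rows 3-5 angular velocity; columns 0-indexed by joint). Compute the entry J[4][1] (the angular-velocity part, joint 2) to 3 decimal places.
axis z_1 = (0.8660,0.5000,0.0000); lever o_n−o_1 = (-1.0000,1.7321,-3.4641)
cross product → J_v[:, 1] = (-1.7321,3.0000,2.0000)
J_ω[:, 1] = z_1
entry J[4][1] = 0.5000

0.500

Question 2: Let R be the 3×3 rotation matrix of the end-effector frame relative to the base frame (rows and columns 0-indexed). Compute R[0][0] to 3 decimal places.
-0.250

End-effector x-axis (col 0 of R) = (-0.2500,0.4330,-0.8660)
R[0][0] = -0.2500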